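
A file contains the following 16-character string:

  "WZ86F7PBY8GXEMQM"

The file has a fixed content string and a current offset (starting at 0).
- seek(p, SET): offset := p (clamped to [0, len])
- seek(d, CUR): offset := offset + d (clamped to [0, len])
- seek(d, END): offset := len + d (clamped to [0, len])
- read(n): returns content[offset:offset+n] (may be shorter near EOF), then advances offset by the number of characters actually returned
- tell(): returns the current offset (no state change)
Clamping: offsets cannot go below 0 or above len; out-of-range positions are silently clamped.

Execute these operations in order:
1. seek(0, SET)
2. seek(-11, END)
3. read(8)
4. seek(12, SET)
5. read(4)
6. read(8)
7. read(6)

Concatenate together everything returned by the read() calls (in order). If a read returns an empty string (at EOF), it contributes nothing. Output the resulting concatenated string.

Answer: 7PBY8GXEEMQM

Derivation:
After 1 (seek(0, SET)): offset=0
After 2 (seek(-11, END)): offset=5
After 3 (read(8)): returned '7PBY8GXE', offset=13
After 4 (seek(12, SET)): offset=12
After 5 (read(4)): returned 'EMQM', offset=16
After 6 (read(8)): returned '', offset=16
After 7 (read(6)): returned '', offset=16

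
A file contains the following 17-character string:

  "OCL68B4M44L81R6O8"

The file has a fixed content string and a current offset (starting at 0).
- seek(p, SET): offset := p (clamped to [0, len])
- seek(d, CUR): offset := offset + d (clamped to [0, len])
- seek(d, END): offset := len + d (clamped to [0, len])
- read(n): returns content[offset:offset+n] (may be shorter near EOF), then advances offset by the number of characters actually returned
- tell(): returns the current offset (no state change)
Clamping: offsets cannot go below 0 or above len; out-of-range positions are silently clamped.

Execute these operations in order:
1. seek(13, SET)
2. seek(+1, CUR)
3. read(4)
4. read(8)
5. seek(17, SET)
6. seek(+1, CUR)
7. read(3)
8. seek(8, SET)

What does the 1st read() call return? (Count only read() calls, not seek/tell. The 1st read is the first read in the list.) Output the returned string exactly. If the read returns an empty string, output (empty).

After 1 (seek(13, SET)): offset=13
After 2 (seek(+1, CUR)): offset=14
After 3 (read(4)): returned '6O8', offset=17
After 4 (read(8)): returned '', offset=17
After 5 (seek(17, SET)): offset=17
After 6 (seek(+1, CUR)): offset=17
After 7 (read(3)): returned '', offset=17
After 8 (seek(8, SET)): offset=8

Answer: 6O8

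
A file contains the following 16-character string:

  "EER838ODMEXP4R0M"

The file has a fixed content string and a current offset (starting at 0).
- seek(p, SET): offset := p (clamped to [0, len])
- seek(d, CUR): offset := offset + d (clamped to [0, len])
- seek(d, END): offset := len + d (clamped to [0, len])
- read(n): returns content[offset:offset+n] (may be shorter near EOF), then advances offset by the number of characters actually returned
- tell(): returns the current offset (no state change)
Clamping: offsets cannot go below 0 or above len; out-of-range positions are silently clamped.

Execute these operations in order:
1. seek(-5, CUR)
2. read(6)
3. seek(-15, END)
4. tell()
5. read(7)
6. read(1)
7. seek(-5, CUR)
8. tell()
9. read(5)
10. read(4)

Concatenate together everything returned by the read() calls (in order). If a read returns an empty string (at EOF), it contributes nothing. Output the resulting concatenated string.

After 1 (seek(-5, CUR)): offset=0
After 2 (read(6)): returned 'EER838', offset=6
After 3 (seek(-15, END)): offset=1
After 4 (tell()): offset=1
After 5 (read(7)): returned 'ER838OD', offset=8
After 6 (read(1)): returned 'M', offset=9
After 7 (seek(-5, CUR)): offset=4
After 8 (tell()): offset=4
After 9 (read(5)): returned '38ODM', offset=9
After 10 (read(4)): returned 'EXP4', offset=13

Answer: EER838ER838ODM38ODMEXP4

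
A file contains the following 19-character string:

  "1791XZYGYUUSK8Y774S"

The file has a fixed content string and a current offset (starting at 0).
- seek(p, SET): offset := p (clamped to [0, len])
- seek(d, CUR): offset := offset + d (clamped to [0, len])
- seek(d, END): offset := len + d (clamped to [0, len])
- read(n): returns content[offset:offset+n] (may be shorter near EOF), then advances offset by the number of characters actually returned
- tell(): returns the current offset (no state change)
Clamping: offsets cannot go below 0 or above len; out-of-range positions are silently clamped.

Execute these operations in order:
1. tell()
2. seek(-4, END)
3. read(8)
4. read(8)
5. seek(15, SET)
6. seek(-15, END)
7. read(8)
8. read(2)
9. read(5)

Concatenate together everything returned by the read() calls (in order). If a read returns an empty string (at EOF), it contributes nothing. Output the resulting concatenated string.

After 1 (tell()): offset=0
After 2 (seek(-4, END)): offset=15
After 3 (read(8)): returned '774S', offset=19
After 4 (read(8)): returned '', offset=19
After 5 (seek(15, SET)): offset=15
After 6 (seek(-15, END)): offset=4
After 7 (read(8)): returned 'XZYGYUUS', offset=12
After 8 (read(2)): returned 'K8', offset=14
After 9 (read(5)): returned 'Y774S', offset=19

Answer: 774SXZYGYUUSK8Y774S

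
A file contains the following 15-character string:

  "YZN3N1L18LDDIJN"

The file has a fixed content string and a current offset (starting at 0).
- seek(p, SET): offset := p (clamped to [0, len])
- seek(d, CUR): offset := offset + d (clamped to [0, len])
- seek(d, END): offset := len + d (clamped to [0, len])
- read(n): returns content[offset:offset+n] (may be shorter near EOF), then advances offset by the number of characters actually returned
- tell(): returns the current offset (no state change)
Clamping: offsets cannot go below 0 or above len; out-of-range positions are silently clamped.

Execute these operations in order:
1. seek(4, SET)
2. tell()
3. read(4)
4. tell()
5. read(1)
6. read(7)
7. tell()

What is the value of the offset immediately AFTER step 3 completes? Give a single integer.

Answer: 8

Derivation:
After 1 (seek(4, SET)): offset=4
After 2 (tell()): offset=4
After 3 (read(4)): returned 'N1L1', offset=8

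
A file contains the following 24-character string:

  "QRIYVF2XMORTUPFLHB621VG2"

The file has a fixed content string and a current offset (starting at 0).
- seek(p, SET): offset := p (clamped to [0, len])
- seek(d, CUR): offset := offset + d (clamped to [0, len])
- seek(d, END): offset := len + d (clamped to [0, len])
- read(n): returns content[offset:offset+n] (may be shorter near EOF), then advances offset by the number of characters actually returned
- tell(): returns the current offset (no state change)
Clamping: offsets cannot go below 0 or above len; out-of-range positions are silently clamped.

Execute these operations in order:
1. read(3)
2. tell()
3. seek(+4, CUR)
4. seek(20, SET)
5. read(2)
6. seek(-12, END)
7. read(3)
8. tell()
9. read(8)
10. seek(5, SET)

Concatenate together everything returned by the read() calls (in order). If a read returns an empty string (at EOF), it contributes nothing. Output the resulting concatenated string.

Answer: QRI1VUPFLHB621VG

Derivation:
After 1 (read(3)): returned 'QRI', offset=3
After 2 (tell()): offset=3
After 3 (seek(+4, CUR)): offset=7
After 4 (seek(20, SET)): offset=20
After 5 (read(2)): returned '1V', offset=22
After 6 (seek(-12, END)): offset=12
After 7 (read(3)): returned 'UPF', offset=15
After 8 (tell()): offset=15
After 9 (read(8)): returned 'LHB621VG', offset=23
After 10 (seek(5, SET)): offset=5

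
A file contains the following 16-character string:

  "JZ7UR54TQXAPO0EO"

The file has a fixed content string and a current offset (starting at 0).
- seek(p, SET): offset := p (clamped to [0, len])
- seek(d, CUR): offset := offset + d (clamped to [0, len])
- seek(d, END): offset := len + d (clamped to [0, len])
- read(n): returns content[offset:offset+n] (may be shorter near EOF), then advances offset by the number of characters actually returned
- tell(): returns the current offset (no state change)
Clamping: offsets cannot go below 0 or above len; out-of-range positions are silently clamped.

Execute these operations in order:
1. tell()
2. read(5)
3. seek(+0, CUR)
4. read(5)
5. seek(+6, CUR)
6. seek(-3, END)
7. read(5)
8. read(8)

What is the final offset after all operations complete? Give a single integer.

Answer: 16

Derivation:
After 1 (tell()): offset=0
After 2 (read(5)): returned 'JZ7UR', offset=5
After 3 (seek(+0, CUR)): offset=5
After 4 (read(5)): returned '54TQX', offset=10
After 5 (seek(+6, CUR)): offset=16
After 6 (seek(-3, END)): offset=13
After 7 (read(5)): returned '0EO', offset=16
After 8 (read(8)): returned '', offset=16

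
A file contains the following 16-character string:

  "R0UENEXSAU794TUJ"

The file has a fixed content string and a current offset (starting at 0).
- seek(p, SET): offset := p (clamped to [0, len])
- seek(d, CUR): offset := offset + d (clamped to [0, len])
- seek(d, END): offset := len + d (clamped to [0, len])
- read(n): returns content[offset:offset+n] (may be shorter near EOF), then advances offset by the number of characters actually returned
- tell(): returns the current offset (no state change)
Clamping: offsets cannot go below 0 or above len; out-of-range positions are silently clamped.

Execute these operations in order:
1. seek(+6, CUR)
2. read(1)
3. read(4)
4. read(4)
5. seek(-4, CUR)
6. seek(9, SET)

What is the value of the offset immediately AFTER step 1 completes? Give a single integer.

After 1 (seek(+6, CUR)): offset=6

Answer: 6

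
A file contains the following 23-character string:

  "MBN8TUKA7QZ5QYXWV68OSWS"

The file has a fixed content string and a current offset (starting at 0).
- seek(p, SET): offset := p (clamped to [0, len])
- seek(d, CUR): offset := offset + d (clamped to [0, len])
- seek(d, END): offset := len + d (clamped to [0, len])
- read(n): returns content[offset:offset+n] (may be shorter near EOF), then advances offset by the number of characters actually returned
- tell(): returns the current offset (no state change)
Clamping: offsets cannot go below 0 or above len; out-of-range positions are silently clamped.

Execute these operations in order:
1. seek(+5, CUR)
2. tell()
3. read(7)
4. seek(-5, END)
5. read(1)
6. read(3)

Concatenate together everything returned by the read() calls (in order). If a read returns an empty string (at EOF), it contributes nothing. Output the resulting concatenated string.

Answer: UKA7QZ58OSW

Derivation:
After 1 (seek(+5, CUR)): offset=5
After 2 (tell()): offset=5
After 3 (read(7)): returned 'UKA7QZ5', offset=12
After 4 (seek(-5, END)): offset=18
After 5 (read(1)): returned '8', offset=19
After 6 (read(3)): returned 'OSW', offset=22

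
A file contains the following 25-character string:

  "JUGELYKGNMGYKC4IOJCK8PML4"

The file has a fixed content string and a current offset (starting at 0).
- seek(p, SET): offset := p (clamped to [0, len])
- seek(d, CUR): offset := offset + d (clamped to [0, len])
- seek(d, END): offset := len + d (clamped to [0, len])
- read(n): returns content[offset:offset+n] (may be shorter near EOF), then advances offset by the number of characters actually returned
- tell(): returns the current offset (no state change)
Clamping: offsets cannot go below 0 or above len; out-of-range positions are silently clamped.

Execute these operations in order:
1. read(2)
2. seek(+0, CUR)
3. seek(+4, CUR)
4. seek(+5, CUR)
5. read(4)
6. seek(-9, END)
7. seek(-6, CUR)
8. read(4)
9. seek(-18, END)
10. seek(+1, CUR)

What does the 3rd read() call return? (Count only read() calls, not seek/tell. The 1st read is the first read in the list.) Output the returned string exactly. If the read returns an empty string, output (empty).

After 1 (read(2)): returned 'JU', offset=2
After 2 (seek(+0, CUR)): offset=2
After 3 (seek(+4, CUR)): offset=6
After 4 (seek(+5, CUR)): offset=11
After 5 (read(4)): returned 'YKC4', offset=15
After 6 (seek(-9, END)): offset=16
After 7 (seek(-6, CUR)): offset=10
After 8 (read(4)): returned 'GYKC', offset=14
After 9 (seek(-18, END)): offset=7
After 10 (seek(+1, CUR)): offset=8

Answer: GYKC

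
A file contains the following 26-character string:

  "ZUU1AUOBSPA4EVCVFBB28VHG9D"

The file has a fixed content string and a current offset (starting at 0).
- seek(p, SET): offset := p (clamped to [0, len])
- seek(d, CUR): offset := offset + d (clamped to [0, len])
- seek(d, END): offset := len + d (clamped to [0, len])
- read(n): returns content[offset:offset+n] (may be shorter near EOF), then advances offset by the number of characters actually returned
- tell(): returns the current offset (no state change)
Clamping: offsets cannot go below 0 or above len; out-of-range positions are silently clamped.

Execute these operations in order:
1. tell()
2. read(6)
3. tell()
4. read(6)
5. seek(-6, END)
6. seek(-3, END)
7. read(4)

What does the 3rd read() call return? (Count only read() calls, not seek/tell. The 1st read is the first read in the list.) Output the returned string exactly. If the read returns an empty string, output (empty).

After 1 (tell()): offset=0
After 2 (read(6)): returned 'ZUU1AU', offset=6
After 3 (tell()): offset=6
After 4 (read(6)): returned 'OBSPA4', offset=12
After 5 (seek(-6, END)): offset=20
After 6 (seek(-3, END)): offset=23
After 7 (read(4)): returned 'G9D', offset=26

Answer: G9D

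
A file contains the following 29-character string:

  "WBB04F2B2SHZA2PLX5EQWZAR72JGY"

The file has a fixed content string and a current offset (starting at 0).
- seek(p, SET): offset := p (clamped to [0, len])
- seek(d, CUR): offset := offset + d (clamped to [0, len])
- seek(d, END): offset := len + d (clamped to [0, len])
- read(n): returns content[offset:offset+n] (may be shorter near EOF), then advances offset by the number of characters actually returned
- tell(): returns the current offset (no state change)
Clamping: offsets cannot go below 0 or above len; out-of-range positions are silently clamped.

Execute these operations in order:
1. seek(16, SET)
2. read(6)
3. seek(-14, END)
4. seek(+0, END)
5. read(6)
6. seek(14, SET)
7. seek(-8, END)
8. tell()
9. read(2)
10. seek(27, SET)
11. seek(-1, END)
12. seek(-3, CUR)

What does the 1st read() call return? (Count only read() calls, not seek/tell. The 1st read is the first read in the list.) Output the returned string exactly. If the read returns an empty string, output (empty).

Answer: X5EQWZ

Derivation:
After 1 (seek(16, SET)): offset=16
After 2 (read(6)): returned 'X5EQWZ', offset=22
After 3 (seek(-14, END)): offset=15
After 4 (seek(+0, END)): offset=29
After 5 (read(6)): returned '', offset=29
After 6 (seek(14, SET)): offset=14
After 7 (seek(-8, END)): offset=21
After 8 (tell()): offset=21
After 9 (read(2)): returned 'ZA', offset=23
After 10 (seek(27, SET)): offset=27
After 11 (seek(-1, END)): offset=28
After 12 (seek(-3, CUR)): offset=25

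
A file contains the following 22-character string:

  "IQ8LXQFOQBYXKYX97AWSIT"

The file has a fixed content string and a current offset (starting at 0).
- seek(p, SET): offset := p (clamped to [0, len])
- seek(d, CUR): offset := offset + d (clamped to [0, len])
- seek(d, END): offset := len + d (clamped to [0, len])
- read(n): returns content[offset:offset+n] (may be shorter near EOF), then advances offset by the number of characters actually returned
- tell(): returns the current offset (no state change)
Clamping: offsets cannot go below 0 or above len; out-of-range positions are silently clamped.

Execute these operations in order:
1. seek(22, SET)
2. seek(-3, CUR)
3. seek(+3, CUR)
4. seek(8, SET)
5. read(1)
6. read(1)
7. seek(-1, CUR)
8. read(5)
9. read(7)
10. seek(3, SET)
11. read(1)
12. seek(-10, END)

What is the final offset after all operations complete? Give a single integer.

Answer: 12

Derivation:
After 1 (seek(22, SET)): offset=22
After 2 (seek(-3, CUR)): offset=19
After 3 (seek(+3, CUR)): offset=22
After 4 (seek(8, SET)): offset=8
After 5 (read(1)): returned 'Q', offset=9
After 6 (read(1)): returned 'B', offset=10
After 7 (seek(-1, CUR)): offset=9
After 8 (read(5)): returned 'BYXKY', offset=14
After 9 (read(7)): returned 'X97AWSI', offset=21
After 10 (seek(3, SET)): offset=3
After 11 (read(1)): returned 'L', offset=4
After 12 (seek(-10, END)): offset=12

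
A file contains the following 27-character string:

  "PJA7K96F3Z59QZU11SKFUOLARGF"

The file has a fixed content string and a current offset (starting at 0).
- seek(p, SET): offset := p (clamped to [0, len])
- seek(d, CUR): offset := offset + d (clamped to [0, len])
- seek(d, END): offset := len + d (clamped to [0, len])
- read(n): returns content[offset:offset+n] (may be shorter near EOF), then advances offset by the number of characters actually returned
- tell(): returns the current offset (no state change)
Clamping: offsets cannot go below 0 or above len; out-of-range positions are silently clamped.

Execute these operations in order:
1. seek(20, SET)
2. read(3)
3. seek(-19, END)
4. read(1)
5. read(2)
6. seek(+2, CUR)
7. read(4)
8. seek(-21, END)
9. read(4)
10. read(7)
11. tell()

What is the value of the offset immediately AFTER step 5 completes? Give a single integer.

Answer: 11

Derivation:
After 1 (seek(20, SET)): offset=20
After 2 (read(3)): returned 'UOL', offset=23
After 3 (seek(-19, END)): offset=8
After 4 (read(1)): returned '3', offset=9
After 5 (read(2)): returned 'Z5', offset=11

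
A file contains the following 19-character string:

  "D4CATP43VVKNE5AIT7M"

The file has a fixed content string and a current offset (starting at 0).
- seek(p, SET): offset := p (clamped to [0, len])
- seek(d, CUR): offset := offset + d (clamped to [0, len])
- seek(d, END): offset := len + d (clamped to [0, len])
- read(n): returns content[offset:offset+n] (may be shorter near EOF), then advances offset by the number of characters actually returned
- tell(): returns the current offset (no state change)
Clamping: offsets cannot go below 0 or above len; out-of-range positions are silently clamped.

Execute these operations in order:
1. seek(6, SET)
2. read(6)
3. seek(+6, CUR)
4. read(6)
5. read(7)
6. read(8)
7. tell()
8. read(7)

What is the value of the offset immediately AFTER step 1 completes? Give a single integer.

After 1 (seek(6, SET)): offset=6

Answer: 6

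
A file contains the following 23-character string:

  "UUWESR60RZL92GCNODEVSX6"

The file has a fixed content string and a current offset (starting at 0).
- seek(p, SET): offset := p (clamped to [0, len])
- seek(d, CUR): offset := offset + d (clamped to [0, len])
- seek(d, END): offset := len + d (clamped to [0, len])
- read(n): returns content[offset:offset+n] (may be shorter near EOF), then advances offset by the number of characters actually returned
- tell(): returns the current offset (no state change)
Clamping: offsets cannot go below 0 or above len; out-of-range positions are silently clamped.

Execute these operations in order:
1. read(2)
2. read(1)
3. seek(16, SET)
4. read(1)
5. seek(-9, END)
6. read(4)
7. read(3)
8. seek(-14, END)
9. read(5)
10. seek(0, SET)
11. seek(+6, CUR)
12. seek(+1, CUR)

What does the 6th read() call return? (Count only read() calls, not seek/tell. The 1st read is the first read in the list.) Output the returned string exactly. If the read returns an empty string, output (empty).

Answer: ZL92G

Derivation:
After 1 (read(2)): returned 'UU', offset=2
After 2 (read(1)): returned 'W', offset=3
After 3 (seek(16, SET)): offset=16
After 4 (read(1)): returned 'O', offset=17
After 5 (seek(-9, END)): offset=14
After 6 (read(4)): returned 'CNOD', offset=18
After 7 (read(3)): returned 'EVS', offset=21
After 8 (seek(-14, END)): offset=9
After 9 (read(5)): returned 'ZL92G', offset=14
After 10 (seek(0, SET)): offset=0
After 11 (seek(+6, CUR)): offset=6
After 12 (seek(+1, CUR)): offset=7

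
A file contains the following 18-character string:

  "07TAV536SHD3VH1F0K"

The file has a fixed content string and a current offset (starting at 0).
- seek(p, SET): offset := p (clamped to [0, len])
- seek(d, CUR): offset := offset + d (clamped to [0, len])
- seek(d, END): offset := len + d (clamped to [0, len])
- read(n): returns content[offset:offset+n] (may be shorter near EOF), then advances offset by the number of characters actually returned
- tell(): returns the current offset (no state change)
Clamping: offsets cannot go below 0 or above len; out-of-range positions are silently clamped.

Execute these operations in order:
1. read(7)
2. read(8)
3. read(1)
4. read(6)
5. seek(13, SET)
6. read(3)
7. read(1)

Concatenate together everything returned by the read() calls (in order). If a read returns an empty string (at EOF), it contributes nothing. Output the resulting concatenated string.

After 1 (read(7)): returned '07TAV53', offset=7
After 2 (read(8)): returned '6SHD3VH1', offset=15
After 3 (read(1)): returned 'F', offset=16
After 4 (read(6)): returned '0K', offset=18
After 5 (seek(13, SET)): offset=13
After 6 (read(3)): returned 'H1F', offset=16
After 7 (read(1)): returned '0', offset=17

Answer: 07TAV536SHD3VH1F0KH1F0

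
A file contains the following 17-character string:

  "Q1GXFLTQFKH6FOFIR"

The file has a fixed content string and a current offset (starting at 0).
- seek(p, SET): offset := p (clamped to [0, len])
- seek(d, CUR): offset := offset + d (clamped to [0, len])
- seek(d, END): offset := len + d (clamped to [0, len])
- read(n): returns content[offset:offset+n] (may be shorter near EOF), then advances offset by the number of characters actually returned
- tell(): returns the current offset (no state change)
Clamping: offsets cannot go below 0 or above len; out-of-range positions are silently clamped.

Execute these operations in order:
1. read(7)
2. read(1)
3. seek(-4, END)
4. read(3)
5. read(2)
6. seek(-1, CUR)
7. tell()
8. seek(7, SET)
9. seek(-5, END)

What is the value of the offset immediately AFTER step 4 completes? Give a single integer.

After 1 (read(7)): returned 'Q1GXFLT', offset=7
After 2 (read(1)): returned 'Q', offset=8
After 3 (seek(-4, END)): offset=13
After 4 (read(3)): returned 'OFI', offset=16

Answer: 16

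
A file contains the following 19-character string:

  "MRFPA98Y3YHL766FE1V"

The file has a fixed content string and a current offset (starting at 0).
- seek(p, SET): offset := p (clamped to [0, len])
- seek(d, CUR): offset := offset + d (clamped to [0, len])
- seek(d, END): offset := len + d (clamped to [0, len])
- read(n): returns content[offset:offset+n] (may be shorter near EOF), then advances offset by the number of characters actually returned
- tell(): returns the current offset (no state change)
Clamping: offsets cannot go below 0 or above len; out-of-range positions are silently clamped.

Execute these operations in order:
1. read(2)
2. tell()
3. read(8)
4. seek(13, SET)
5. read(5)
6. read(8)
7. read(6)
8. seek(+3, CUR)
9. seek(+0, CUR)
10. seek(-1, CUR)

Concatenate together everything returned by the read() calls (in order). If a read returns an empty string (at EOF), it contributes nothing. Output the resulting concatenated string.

After 1 (read(2)): returned 'MR', offset=2
After 2 (tell()): offset=2
After 3 (read(8)): returned 'FPA98Y3Y', offset=10
After 4 (seek(13, SET)): offset=13
After 5 (read(5)): returned '66FE1', offset=18
After 6 (read(8)): returned 'V', offset=19
After 7 (read(6)): returned '', offset=19
After 8 (seek(+3, CUR)): offset=19
After 9 (seek(+0, CUR)): offset=19
After 10 (seek(-1, CUR)): offset=18

Answer: MRFPA98Y3Y66FE1V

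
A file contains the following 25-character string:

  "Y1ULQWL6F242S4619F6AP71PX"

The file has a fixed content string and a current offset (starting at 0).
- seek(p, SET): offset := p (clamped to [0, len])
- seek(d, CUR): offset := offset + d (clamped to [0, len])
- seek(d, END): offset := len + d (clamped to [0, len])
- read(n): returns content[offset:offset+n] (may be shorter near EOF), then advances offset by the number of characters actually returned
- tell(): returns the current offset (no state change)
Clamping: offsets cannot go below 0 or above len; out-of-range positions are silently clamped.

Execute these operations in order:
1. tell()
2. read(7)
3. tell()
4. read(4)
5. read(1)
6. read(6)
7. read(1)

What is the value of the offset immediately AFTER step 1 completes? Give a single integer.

Answer: 0

Derivation:
After 1 (tell()): offset=0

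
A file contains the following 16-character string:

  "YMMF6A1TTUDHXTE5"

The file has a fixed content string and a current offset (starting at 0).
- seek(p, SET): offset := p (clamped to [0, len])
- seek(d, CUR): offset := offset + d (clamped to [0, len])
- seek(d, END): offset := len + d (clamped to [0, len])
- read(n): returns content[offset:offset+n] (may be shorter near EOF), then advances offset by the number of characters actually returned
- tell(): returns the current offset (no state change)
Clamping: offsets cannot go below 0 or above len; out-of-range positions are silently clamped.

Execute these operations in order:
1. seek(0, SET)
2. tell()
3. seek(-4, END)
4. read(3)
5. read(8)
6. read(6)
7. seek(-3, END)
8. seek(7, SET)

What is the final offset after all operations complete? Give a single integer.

Answer: 7

Derivation:
After 1 (seek(0, SET)): offset=0
After 2 (tell()): offset=0
After 3 (seek(-4, END)): offset=12
After 4 (read(3)): returned 'XTE', offset=15
After 5 (read(8)): returned '5', offset=16
After 6 (read(6)): returned '', offset=16
After 7 (seek(-3, END)): offset=13
After 8 (seek(7, SET)): offset=7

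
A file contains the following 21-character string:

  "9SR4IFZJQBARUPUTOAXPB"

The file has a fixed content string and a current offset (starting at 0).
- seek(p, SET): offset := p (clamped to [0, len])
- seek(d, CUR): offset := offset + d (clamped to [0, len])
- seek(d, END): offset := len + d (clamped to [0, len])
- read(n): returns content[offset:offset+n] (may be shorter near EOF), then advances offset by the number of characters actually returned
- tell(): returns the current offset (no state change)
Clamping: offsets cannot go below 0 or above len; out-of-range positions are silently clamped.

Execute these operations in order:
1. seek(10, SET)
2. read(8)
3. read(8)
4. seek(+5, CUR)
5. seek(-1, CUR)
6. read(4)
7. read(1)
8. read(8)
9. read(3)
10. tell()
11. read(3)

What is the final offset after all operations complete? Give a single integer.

Answer: 21

Derivation:
After 1 (seek(10, SET)): offset=10
After 2 (read(8)): returned 'ARUPUTOA', offset=18
After 3 (read(8)): returned 'XPB', offset=21
After 4 (seek(+5, CUR)): offset=21
After 5 (seek(-1, CUR)): offset=20
After 6 (read(4)): returned 'B', offset=21
After 7 (read(1)): returned '', offset=21
After 8 (read(8)): returned '', offset=21
After 9 (read(3)): returned '', offset=21
After 10 (tell()): offset=21
After 11 (read(3)): returned '', offset=21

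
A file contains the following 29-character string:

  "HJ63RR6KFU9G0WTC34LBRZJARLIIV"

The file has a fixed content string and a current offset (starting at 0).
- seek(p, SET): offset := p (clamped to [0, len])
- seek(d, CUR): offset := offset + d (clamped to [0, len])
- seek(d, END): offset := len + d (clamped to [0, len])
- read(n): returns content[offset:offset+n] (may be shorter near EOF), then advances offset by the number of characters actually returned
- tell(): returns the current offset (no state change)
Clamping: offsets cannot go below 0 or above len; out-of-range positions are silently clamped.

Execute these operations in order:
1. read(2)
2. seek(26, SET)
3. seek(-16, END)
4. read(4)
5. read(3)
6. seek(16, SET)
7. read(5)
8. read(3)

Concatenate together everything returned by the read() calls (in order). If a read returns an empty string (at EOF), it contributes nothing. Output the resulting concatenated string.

After 1 (read(2)): returned 'HJ', offset=2
After 2 (seek(26, SET)): offset=26
After 3 (seek(-16, END)): offset=13
After 4 (read(4)): returned 'WTC3', offset=17
After 5 (read(3)): returned '4LB', offset=20
After 6 (seek(16, SET)): offset=16
After 7 (read(5)): returned '34LBR', offset=21
After 8 (read(3)): returned 'ZJA', offset=24

Answer: HJWTC34LB34LBRZJA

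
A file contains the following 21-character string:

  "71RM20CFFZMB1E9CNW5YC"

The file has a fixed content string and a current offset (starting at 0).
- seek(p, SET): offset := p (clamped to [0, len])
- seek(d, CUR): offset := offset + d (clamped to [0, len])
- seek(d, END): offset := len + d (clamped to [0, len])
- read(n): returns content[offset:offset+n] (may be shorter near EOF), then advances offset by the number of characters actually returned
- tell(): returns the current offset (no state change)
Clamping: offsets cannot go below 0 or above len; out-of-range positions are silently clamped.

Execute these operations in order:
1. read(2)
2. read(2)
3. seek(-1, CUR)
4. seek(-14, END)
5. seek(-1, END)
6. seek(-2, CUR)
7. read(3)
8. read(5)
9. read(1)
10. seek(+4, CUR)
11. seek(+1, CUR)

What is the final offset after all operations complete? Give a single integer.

After 1 (read(2)): returned '71', offset=2
After 2 (read(2)): returned 'RM', offset=4
After 3 (seek(-1, CUR)): offset=3
After 4 (seek(-14, END)): offset=7
After 5 (seek(-1, END)): offset=20
After 6 (seek(-2, CUR)): offset=18
After 7 (read(3)): returned '5YC', offset=21
After 8 (read(5)): returned '', offset=21
After 9 (read(1)): returned '', offset=21
After 10 (seek(+4, CUR)): offset=21
After 11 (seek(+1, CUR)): offset=21

Answer: 21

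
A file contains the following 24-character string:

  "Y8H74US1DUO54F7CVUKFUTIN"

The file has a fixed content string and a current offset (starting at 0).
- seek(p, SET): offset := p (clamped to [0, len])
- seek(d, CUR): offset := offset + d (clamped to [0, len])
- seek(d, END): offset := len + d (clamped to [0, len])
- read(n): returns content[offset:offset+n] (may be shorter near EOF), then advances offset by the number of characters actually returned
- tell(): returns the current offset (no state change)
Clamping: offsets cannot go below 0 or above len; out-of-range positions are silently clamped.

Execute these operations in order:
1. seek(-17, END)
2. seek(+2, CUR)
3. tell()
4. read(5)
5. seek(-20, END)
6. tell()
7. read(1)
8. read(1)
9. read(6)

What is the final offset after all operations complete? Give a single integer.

Answer: 12

Derivation:
After 1 (seek(-17, END)): offset=7
After 2 (seek(+2, CUR)): offset=9
After 3 (tell()): offset=9
After 4 (read(5)): returned 'UO54F', offset=14
After 5 (seek(-20, END)): offset=4
After 6 (tell()): offset=4
After 7 (read(1)): returned '4', offset=5
After 8 (read(1)): returned 'U', offset=6
After 9 (read(6)): returned 'S1DUO5', offset=12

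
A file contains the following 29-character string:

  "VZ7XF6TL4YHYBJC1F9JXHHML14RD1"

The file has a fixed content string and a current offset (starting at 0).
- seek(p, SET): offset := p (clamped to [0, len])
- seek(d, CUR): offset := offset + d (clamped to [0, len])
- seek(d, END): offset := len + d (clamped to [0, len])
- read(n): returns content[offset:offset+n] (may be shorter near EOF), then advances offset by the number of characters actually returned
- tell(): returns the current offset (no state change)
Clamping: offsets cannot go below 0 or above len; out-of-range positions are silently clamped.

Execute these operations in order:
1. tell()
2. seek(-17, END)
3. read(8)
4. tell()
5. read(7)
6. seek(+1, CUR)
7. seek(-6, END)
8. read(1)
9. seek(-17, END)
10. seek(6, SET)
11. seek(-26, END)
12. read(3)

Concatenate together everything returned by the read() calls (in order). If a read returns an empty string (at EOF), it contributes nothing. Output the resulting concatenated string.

Answer: BJC1F9JXHHML14RLXF6

Derivation:
After 1 (tell()): offset=0
After 2 (seek(-17, END)): offset=12
After 3 (read(8)): returned 'BJC1F9JX', offset=20
After 4 (tell()): offset=20
After 5 (read(7)): returned 'HHML14R', offset=27
After 6 (seek(+1, CUR)): offset=28
After 7 (seek(-6, END)): offset=23
After 8 (read(1)): returned 'L', offset=24
After 9 (seek(-17, END)): offset=12
After 10 (seek(6, SET)): offset=6
After 11 (seek(-26, END)): offset=3
After 12 (read(3)): returned 'XF6', offset=6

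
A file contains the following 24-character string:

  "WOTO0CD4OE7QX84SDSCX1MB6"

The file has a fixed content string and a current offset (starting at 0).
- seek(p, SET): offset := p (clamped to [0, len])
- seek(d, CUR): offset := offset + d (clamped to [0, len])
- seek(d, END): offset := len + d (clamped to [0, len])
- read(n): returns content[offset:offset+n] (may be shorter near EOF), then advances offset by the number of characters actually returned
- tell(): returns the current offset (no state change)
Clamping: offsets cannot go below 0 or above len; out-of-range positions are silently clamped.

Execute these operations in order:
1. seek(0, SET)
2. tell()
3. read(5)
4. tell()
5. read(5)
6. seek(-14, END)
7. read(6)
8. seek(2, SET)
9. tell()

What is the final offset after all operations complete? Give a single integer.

After 1 (seek(0, SET)): offset=0
After 2 (tell()): offset=0
After 3 (read(5)): returned 'WOTO0', offset=5
After 4 (tell()): offset=5
After 5 (read(5)): returned 'CD4OE', offset=10
After 6 (seek(-14, END)): offset=10
After 7 (read(6)): returned '7QX84S', offset=16
After 8 (seek(2, SET)): offset=2
After 9 (tell()): offset=2

Answer: 2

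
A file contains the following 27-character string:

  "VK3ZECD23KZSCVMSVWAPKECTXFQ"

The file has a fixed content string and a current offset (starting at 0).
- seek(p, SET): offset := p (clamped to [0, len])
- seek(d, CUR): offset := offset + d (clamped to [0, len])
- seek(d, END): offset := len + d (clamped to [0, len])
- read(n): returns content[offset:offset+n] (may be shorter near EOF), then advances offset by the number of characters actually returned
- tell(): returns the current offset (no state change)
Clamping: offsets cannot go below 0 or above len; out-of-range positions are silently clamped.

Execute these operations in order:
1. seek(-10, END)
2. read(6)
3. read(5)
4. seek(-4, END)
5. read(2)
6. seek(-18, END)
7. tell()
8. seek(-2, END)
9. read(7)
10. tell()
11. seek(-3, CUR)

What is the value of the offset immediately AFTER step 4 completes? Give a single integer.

Answer: 23

Derivation:
After 1 (seek(-10, END)): offset=17
After 2 (read(6)): returned 'WAPKEC', offset=23
After 3 (read(5)): returned 'TXFQ', offset=27
After 4 (seek(-4, END)): offset=23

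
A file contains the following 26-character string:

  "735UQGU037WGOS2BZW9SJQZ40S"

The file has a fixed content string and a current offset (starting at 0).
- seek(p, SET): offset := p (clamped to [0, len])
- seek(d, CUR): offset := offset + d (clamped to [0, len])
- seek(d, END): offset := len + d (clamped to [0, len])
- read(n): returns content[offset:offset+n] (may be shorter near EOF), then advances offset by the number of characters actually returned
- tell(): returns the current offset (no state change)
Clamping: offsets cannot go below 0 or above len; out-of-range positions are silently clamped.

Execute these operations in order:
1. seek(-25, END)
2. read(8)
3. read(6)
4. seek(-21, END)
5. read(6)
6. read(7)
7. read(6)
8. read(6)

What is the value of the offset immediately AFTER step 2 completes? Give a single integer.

After 1 (seek(-25, END)): offset=1
After 2 (read(8)): returned '35UQGU03', offset=9

Answer: 9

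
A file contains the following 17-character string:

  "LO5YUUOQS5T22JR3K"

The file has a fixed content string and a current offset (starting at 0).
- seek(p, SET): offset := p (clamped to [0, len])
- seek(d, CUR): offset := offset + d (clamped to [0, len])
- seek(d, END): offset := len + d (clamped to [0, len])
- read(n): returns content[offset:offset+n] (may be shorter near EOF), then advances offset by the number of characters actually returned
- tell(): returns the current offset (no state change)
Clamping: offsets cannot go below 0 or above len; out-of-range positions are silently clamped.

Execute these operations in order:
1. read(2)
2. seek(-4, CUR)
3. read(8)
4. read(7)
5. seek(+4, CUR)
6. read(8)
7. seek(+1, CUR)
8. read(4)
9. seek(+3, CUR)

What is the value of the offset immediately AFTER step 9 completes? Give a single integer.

Answer: 17

Derivation:
After 1 (read(2)): returned 'LO', offset=2
After 2 (seek(-4, CUR)): offset=0
After 3 (read(8)): returned 'LO5YUUOQ', offset=8
After 4 (read(7)): returned 'S5T22JR', offset=15
After 5 (seek(+4, CUR)): offset=17
After 6 (read(8)): returned '', offset=17
After 7 (seek(+1, CUR)): offset=17
After 8 (read(4)): returned '', offset=17
After 9 (seek(+3, CUR)): offset=17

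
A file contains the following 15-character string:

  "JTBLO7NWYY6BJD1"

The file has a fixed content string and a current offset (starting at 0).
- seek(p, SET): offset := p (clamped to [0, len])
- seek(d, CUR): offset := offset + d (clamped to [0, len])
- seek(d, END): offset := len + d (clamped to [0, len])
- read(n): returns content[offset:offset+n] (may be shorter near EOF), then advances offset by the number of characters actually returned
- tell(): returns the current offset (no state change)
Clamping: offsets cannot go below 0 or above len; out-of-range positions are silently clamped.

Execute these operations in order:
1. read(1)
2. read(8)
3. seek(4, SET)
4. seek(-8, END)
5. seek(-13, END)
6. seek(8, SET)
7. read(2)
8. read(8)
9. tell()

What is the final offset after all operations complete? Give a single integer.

After 1 (read(1)): returned 'J', offset=1
After 2 (read(8)): returned 'TBLO7NWY', offset=9
After 3 (seek(4, SET)): offset=4
After 4 (seek(-8, END)): offset=7
After 5 (seek(-13, END)): offset=2
After 6 (seek(8, SET)): offset=8
After 7 (read(2)): returned 'YY', offset=10
After 8 (read(8)): returned '6BJD1', offset=15
After 9 (tell()): offset=15

Answer: 15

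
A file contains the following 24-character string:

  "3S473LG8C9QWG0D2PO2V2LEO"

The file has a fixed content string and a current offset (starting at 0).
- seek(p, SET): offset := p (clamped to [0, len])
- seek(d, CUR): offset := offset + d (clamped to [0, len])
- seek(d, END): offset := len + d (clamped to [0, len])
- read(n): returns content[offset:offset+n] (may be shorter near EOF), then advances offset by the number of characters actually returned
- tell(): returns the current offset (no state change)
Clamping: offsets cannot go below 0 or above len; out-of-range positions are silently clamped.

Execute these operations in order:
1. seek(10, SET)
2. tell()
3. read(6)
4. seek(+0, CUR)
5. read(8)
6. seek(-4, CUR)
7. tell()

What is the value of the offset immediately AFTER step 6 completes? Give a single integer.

Answer: 20

Derivation:
After 1 (seek(10, SET)): offset=10
After 2 (tell()): offset=10
After 3 (read(6)): returned 'QWG0D2', offset=16
After 4 (seek(+0, CUR)): offset=16
After 5 (read(8)): returned 'PO2V2LEO', offset=24
After 6 (seek(-4, CUR)): offset=20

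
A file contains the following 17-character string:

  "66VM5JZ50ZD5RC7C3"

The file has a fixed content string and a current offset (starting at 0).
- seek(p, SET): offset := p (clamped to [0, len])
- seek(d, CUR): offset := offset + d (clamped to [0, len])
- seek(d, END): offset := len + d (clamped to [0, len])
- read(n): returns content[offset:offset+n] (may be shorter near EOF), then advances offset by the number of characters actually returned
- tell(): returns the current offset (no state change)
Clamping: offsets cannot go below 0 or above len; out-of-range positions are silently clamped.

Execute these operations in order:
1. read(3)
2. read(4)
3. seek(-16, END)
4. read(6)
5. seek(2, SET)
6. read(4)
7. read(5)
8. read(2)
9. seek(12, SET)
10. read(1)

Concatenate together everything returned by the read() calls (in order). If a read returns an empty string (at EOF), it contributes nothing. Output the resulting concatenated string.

After 1 (read(3)): returned '66V', offset=3
After 2 (read(4)): returned 'M5JZ', offset=7
After 3 (seek(-16, END)): offset=1
After 4 (read(6)): returned '6VM5JZ', offset=7
After 5 (seek(2, SET)): offset=2
After 6 (read(4)): returned 'VM5J', offset=6
After 7 (read(5)): returned 'Z50ZD', offset=11
After 8 (read(2)): returned '5R', offset=13
After 9 (seek(12, SET)): offset=12
After 10 (read(1)): returned 'R', offset=13

Answer: 66VM5JZ6VM5JZVM5JZ50ZD5RR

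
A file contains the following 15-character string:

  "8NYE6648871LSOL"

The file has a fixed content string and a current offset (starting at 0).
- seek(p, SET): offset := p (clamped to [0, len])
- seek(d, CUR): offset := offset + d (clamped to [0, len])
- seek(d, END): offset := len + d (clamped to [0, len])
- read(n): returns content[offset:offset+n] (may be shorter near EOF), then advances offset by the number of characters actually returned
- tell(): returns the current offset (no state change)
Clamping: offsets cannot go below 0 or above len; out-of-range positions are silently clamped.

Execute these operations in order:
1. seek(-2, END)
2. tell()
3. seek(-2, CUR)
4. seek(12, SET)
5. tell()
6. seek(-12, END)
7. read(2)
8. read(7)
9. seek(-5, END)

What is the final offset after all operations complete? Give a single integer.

After 1 (seek(-2, END)): offset=13
After 2 (tell()): offset=13
After 3 (seek(-2, CUR)): offset=11
After 4 (seek(12, SET)): offset=12
After 5 (tell()): offset=12
After 6 (seek(-12, END)): offset=3
After 7 (read(2)): returned 'E6', offset=5
After 8 (read(7)): returned '648871L', offset=12
After 9 (seek(-5, END)): offset=10

Answer: 10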